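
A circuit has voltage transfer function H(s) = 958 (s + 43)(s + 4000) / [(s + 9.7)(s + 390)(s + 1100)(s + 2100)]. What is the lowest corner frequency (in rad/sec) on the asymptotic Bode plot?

9.7 rad/sec

Break frequencies occur at each pole and zero magnitude: 9.7 rad/sec, 43 rad/sec, 390 rad/sec, 1100 rad/sec, 2100 rad/sec, 4000 rad/sec.
The lowest is 9.7 rad/sec.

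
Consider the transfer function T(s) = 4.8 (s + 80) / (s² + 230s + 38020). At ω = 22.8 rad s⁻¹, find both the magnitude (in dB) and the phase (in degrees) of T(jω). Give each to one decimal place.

|T| = -39.5 dB, ∠T = 7.9°

|j22.8 + 80| = √(22.8² + 80²) = 83.19
|(j22.8)² + 230(j22.8) + 38020| = |37500 + j5244| = 3.787e+04
|T(j22.8)| = 4.8 × 83.19 / 3.787e+04 = 0.010545
20 log₁₀(0.010545) = -39.54 dB
∠(j22.8 + 80) = arctan(22.8/80) = 15.91°
∠[(j22.8)² + 230(j22.8) + 38020] = ∠[37500 + j5244] = 7.96°
∠T(j22.8) = 15.91° − 7.96° = 7.95°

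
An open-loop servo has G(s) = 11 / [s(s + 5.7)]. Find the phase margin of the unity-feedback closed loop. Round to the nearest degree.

Gain crossover: |G(jω)| = 1 at ω ≈ 1.84 rad/sec.
∠G(j1.84) = −90° − arctan(1.84/5.7) ≈ -107.86°
PM = 180° + (-107.86°) = 72.14°

72°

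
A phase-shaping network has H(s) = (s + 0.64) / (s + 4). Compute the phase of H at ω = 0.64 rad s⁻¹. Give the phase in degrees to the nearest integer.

∠(j0.64 + 0.64) = arctan(0.64/0.64) = 45.00°
∠(j0.64 + 4) = arctan(0.64/4) = 9.09°
∠H(j0.64) = 45.00° − 9.09° = 35.91°

36°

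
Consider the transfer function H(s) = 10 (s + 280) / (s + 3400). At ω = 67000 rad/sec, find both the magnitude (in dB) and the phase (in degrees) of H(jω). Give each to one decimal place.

|j67000 + 280| = √(67000² + 280²) = 6.7e+04
|j67000 + 3400| = √(67000² + 3400²) = 6.709e+04
|H(j67000)| = 10 × 6.7e+04 / 6.709e+04 = 9.9872
20 log₁₀(9.9872) = 19.99 dB
∠(j67000 + 280) = arctan(67000/280) = 89.76°
∠(j67000 + 3400) = arctan(67000/3400) = 87.09°
∠H(j67000) = 89.76° − 87.09° = 2.67°

|H| = 20.0 dB, ∠H = 2.7 deg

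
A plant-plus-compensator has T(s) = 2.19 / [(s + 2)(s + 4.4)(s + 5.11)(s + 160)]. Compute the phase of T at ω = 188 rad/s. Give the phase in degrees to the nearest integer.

-316°

∠(j188 + 2) = arctan(188/2) = 89.39°
∠(j188 + 4.4) = arctan(188/4.4) = 88.66°
∠(j188 + 5.11) = arctan(188/5.11) = 88.44°
∠(j188 + 160) = arctan(188/160) = 49.60°
∠T(j188) = − (89.39° + 88.66° + 88.44° + 49.60°) = -316.09°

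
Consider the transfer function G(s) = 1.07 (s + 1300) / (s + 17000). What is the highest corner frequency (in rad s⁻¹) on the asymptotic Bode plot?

Break frequencies occur at each pole and zero magnitude: 1300 rad s⁻¹, 17000 rad s⁻¹.
The highest is 17000 rad s⁻¹.

17000 rad s⁻¹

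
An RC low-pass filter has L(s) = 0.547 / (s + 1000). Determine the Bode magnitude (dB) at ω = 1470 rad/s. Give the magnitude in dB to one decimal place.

-70.2 dB

|j1470 + 1000| = √(1470² + 1000²) = 1778
|L(j1470)| = 0.547 / 1778 = 0.00030767
20 log₁₀(0.00030767) = -70.24 dB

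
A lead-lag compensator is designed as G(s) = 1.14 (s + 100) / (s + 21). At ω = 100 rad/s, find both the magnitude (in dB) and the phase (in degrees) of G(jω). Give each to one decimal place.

|G| = 4.0 dB, ∠G = -33.1 deg

|j100 + 100| = √(100² + 100²) = 141.4
|j100 + 21| = √(100² + 21²) = 102.2
|G(j100)| = 1.14 × 141.4 / 102.2 = 1.5778
20 log₁₀(1.5778) = 3.96 dB
∠(j100 + 100) = arctan(100/100) = 45.00°
∠(j100 + 21) = arctan(100/21) = 78.14°
∠G(j100) = 45.00° − 78.14° = -33.14°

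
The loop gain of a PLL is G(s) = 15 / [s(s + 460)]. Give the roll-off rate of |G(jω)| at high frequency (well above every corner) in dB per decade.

-40 dB/decade

With 0 zeros and 2 poles, the high-frequency asymptotic slope is 20 × (0 − 2) = -40 dB/decade.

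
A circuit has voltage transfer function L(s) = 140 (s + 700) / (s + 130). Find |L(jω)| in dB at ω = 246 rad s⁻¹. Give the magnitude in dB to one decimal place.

|j246 + 700| = √(246² + 700²) = 742
|j246 + 130| = √(246² + 130²) = 278.2
|L(j246)| = 140 × 742 / 278.2 = 373.33
20 log₁₀(373.33) = 51.44 dB

51.4 dB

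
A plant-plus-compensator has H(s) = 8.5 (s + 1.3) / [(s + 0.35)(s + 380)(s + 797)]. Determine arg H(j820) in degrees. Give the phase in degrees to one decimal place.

-111.0°

∠(j820 + 1.3) = arctan(820/1.3) = 89.91°
∠(j820 + 0.35) = arctan(820/0.35) = 89.98°
∠(j820 + 380) = arctan(820/380) = 65.14°
∠(j820 + 797) = arctan(820/797) = 45.81°
∠H(j820) = 89.91° − (89.98° + 65.14° + 45.81°) = -111.02°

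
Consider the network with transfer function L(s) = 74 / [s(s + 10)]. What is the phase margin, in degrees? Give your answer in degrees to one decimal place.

Gain crossover: |L(jω)| = 1 at ω ≈ 6.27 rad/sec.
∠L(j6.27) = −90° − arctan(6.27/10) ≈ -122.09°
PM = 180° + (-122.09°) = 57.91°

57.9°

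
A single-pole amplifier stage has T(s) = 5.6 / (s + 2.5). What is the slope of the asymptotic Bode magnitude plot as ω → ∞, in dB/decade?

With 0 zeros and 1 pole, the high-frequency asymptotic slope is 20 × (0 − 1) = -20 dB/decade.

-20 dB/decade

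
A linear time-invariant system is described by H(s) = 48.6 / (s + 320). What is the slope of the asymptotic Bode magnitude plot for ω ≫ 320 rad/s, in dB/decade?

With 0 zeros and 1 pole, the high-frequency asymptotic slope is 20 × (0 − 1) = -20 dB/decade.

-20 dB/decade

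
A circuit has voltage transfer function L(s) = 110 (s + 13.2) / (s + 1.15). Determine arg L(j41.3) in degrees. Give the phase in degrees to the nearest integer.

-16 deg

∠(j41.3 + 13.2) = arctan(41.3/13.2) = 72.28°
∠(j41.3 + 1.15) = arctan(41.3/1.15) = 88.41°
∠L(j41.3) = 72.28° − 88.41° = -16.13°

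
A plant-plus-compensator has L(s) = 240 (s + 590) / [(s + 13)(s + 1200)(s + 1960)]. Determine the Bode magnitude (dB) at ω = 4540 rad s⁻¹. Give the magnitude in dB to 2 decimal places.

|j4540 + 590| = √(4540² + 590²) = 4578
|j4540 + 13| = √(4540² + 13²) = 4540
|j4540 + 1200| = √(4540² + 1200²) = 4696
|j4540 + 1960| = √(4540² + 1960²) = 4945
|L(j4540)| = 240 × 4578 / (4540 × 4696 × 4945) = 1.0422e-05
20 log₁₀(1.0422e-05) = -99.641 dB

-99.64 dB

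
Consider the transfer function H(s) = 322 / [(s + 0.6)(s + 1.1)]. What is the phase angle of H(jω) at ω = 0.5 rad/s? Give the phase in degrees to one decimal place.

∠(j0.5 + 0.6) = arctan(0.5/0.6) = 39.81°
∠(j0.5 + 1.1) = arctan(0.5/1.1) = 24.44°
∠H(j0.5) = − (39.81° + 24.44°) = -64.25°

-64.2°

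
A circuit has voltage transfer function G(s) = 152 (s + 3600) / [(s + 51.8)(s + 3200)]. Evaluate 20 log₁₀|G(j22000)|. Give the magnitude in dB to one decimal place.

-43.2 dB

|j22000 + 3600| = √(22000² + 3600²) = 2.229e+04
|j22000 + 51.8| = √(22000² + 51.8²) = 2.2e+04
|j22000 + 3200| = √(22000² + 3200²) = 2.223e+04
|G(j22000)| = 152 × 2.229e+04 / (2.2e+04 × 2.223e+04) = 0.0069281
20 log₁₀(0.0069281) = -43.19 dB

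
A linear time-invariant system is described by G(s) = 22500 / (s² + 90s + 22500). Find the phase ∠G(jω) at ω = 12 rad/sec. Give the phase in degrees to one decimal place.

∠[(j12)² + 90(j12) + 22500] = ∠[22356 + j1080] = 2.77°
∠G(j12) = −2.77° = -2.77°

-2.8°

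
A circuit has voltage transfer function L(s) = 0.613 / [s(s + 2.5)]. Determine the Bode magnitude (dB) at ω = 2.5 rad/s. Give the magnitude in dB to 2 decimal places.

-23.18 dB

|j2.5 + 2.5| = √(2.5² + 2.5²) = 3.536
|j2.5| = 2.5
|L(j2.5)| = 0.613 / (3.536 × 2.5) = 0.069353
20 log₁₀(0.069353) = -23.179 dB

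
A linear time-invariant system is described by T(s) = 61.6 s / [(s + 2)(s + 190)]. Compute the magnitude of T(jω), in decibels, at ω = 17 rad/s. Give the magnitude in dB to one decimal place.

|j17| = 17
|j17 + 2| = √(17² + 2²) = 17.12
|j17 + 190| = √(17² + 190²) = 190.8
|T(j17)| = 61.6 × 17 / (17.12 × 190.8) = 0.32071
20 log₁₀(0.32071) = -9.88 dB

-9.9 dB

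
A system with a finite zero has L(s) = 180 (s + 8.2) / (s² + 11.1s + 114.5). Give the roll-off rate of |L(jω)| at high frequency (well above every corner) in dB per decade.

With 1 zero and 2 poles, the high-frequency asymptotic slope is 20 × (1 − 2) = -20 dB/decade.

-20 dB/decade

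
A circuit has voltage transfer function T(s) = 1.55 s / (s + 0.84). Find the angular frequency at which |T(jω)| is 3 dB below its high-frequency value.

0.84 rad s⁻¹

For a single-pole high-pass, the −3 dB point is at the pole: ω = 0.84 rad s⁻¹.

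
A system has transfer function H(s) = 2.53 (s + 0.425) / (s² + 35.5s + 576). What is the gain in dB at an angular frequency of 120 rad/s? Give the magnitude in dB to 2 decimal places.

|j120 + 0.425| = √(120² + 0.425²) = 120
|(j120)² + 35.5(j120) + 576| = |-13824 + j4260| = 1.447e+04
|H(j120)| = 2.53 × 120 / 1.447e+04 = 0.020988
20 log₁₀(0.020988) = -33.561 dB

-33.56 dB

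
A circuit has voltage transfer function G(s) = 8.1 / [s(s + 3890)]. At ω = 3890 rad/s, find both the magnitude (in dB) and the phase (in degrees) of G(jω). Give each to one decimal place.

|G| = -128.4 dB, ∠G = -135.0°

|j3890 + 3890| = √(3890² + 3890²) = 5501
|j3890| = 3890
|G(j3890)| = 8.1 / (5501 × 3890) = 3.785e-07
20 log₁₀(3.785e-07) = -128.44 dB
∠(j3890 + 3890) = arctan(3890/3890) = 45.00°
∠(j3890) = 90.00°
∠G(j3890) = − (45.00° + 90.00°) = -135.00°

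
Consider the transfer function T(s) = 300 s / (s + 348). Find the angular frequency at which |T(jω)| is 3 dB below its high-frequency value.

348 rad/s

For a single-pole high-pass, the −3 dB point is at the pole: ω = 348 rad/s.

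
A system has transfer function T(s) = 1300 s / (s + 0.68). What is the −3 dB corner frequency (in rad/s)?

For a single-pole high-pass, the −3 dB point is at the pole: ω = 0.68 rad/s.

0.68 rad/s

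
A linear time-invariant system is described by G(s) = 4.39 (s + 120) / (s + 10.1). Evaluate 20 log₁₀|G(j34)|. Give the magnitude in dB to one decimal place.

23.8 dB

|j34 + 120| = √(34² + 120²) = 124.7
|j34 + 10.1| = √(34² + 10.1²) = 35.47
|G(j34)| = 4.39 × 124.7 / 35.47 = 15.437
20 log₁₀(15.437) = 23.77 dB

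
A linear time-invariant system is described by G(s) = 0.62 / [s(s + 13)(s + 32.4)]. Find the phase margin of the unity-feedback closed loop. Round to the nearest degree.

Gain crossover: |G(jω)| = 1 at ω ≈ 0.00147 rad/s.
∠G(j0.00147) = −90° − arctan(0.00147/13) − arctan(0.00147/32.4) ≈ -90.01°
PM = 180° + (-90.01°) = 89.99°

90°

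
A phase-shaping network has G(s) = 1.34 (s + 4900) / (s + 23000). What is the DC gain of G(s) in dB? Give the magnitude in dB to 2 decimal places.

G(0) = 1.34 × 4900 / 23000 = 0.28548
20 log₁₀(0.28548) = -10.889 dB

-10.89 dB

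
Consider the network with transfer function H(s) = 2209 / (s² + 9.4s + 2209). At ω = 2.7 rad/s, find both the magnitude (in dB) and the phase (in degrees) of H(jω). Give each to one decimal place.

|(j2.7)² + 9.4(j2.7) + 2209| = |2201.7 + j25.38| = 2202
|H(j2.7)| = 2209 / 2202 = 1.0032
20 log₁₀(1.0032) = 0.03 dB
∠[(j2.7)² + 9.4(j2.7) + 2209] = ∠[2201.7 + j25.38] = 0.66°
∠H(j2.7) = −0.66° = -0.66°

|H| = 0.0 dB, ∠H = -0.7°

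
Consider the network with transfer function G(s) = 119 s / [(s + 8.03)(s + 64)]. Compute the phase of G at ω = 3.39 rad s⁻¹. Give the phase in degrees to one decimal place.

64.1°

∠(j3.39) = 90.00°
∠(j3.39 + 8.03) = arctan(3.39/8.03) = 22.89°
∠(j3.39 + 64) = arctan(3.39/64) = 3.03°
∠G(j3.39) = 90.00° − (22.89° + 3.03°) = 64.08°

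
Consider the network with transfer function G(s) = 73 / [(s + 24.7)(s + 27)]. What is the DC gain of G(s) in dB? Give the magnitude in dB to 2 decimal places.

-19.21 dB

G(0) = 73 / (24.7 × 27) = 0.10946
20 log₁₀(0.10946) = -19.215 dB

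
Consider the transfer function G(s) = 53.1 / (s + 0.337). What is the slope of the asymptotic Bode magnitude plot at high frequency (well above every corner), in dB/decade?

With 0 zeros and 1 pole, the high-frequency asymptotic slope is 20 × (0 − 1) = -20 dB/decade.

-20 dB/decade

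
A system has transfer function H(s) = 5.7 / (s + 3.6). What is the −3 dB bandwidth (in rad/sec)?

3.6 rad/sec

For a single-pole low-pass, the −3 dB point is at the pole: ω = 3.6 rad/sec.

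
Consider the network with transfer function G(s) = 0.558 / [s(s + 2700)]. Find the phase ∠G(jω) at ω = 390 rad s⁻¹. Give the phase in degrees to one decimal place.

∠(j390 + 2700) = arctan(390/2700) = 8.22°
∠(j390) = 90.00°
∠G(j390) = − (8.22° + 90.00°) = -98.22°

-98.2°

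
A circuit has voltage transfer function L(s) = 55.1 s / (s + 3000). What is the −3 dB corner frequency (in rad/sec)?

For a single-pole high-pass, the −3 dB point is at the pole: ω = 3000 rad/sec.

3000 rad/sec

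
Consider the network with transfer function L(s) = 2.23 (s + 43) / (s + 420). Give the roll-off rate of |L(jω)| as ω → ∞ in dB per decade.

With 1 zero and 1 pole, the high-frequency asymptotic slope is 20 × (1 − 1) = 0 dB/decade.

0 dB/decade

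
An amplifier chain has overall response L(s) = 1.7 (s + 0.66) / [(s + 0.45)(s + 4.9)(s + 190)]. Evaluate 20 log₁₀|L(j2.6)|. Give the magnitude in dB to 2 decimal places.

-55.71 dB

|j2.6 + 0.66| = √(2.6² + 0.66²) = 2.682
|j2.6 + 0.45| = √(2.6² + 0.45²) = 2.639
|j2.6 + 4.9| = √(2.6² + 4.9²) = 5.547
|j2.6 + 190| = √(2.6² + 190²) = 190
|L(j2.6)| = 1.7 × 2.682 / (2.639 × 5.547 × 190) = 0.0016396
20 log₁₀(0.0016396) = -55.705 dB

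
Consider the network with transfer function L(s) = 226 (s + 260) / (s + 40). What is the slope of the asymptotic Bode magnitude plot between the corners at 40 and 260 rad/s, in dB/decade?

In this band the factors already past their corner are: pole at 40; net slope = -20 dB/decade.

-20 dB/decade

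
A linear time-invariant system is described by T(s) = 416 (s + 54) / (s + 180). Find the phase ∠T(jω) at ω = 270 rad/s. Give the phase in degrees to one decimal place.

∠(j270 + 54) = arctan(270/54) = 78.69°
∠(j270 + 180) = arctan(270/180) = 56.31°
∠T(j270) = 78.69° − 56.31° = 22.38°

22.4 deg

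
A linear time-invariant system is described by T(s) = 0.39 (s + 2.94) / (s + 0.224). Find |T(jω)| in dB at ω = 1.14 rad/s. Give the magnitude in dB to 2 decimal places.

|j1.14 + 2.94| = √(1.14² + 2.94²) = 3.153
|j1.14 + 0.224| = √(1.14² + 0.224²) = 1.162
|T(j1.14)| = 0.39 × 3.153 / 1.162 = 1.0585
20 log₁₀(1.0585) = 0.494 dB

0.49 dB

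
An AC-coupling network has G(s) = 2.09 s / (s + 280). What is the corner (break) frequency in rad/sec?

The single real pole at s = −280 gives a corner at ω = 280 rad/sec.

280 rad/sec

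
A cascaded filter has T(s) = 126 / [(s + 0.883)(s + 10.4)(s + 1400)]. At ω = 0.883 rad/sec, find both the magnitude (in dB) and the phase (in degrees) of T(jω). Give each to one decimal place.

|j0.883 + 0.883| = √(0.883² + 0.883²) = 1.249
|j0.883 + 10.4| = √(0.883² + 10.4²) = 10.44
|j0.883 + 1400| = √(0.883² + 1400²) = 1400
|T(j0.883)| = 126 / (1.249 × 10.44 × 1400) = 0.0069052
20 log₁₀(0.0069052) = -43.22 dB
∠(j0.883 + 0.883) = arctan(0.883/0.883) = 45.00°
∠(j0.883 + 10.4) = arctan(0.883/10.4) = 4.85°
∠(j0.883 + 1400) = arctan(0.883/1400) = 0.04°
∠T(j0.883) = − (45.00° + 4.85° + 0.04°) = -49.89°

|T| = -43.2 dB, ∠T = -49.9°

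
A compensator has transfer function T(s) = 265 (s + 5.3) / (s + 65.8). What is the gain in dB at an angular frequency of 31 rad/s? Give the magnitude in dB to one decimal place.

|j31 + 5.3| = √(31² + 5.3²) = 31.45
|j31 + 65.8| = √(31² + 65.8²) = 72.74
|T(j31)| = 265 × 31.45 / 72.74 = 114.58
20 log₁₀(114.58) = 41.18 dB

41.2 dB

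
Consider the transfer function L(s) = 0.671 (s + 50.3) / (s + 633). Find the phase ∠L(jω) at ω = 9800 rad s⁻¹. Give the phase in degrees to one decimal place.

3.4 deg

∠(j9800 + 50.3) = arctan(9800/50.3) = 89.71°
∠(j9800 + 633) = arctan(9800/633) = 86.30°
∠L(j9800) = 89.71° − 86.30° = 3.40°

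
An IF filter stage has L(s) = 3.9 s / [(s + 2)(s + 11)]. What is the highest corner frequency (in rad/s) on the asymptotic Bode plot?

11 rad/s

Break frequencies occur at each pole and zero magnitude: 2 rad/s, 11 rad/s.
The highest is 11 rad/s.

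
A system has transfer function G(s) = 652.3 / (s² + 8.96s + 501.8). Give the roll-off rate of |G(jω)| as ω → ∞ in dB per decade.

-40 dB/decade

With 0 zeros and 2 poles, the high-frequency asymptotic slope is 20 × (0 − 2) = -40 dB/decade.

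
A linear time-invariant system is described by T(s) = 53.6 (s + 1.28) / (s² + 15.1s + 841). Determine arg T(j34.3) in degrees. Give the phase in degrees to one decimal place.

∠(j34.3 + 1.28) = arctan(34.3/1.28) = 87.86°
∠[(j34.3)² + 15.1(j34.3) + 841] = ∠[-335.49 + j517.93] = 122.93°
∠T(j34.3) = 87.86° − 122.93° = -35.07°

-35.1 deg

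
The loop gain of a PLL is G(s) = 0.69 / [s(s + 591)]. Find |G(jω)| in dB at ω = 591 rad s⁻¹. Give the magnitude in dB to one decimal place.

|j591 + 591| = √(591² + 591²) = 835.8
|j591| = 591
|G(j591)| = 0.69 / (835.8 × 591) = 1.3969e-06
20 log₁₀(1.3969e-06) = -117.10 dB

-117.1 dB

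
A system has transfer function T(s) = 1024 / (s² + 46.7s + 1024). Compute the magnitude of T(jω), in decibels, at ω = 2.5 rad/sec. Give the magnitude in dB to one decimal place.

-0.0 dB

|(j2.5)² + 46.7(j2.5) + 1024| = |1017.8 + j116.75| = 1024
|T(j2.5)| = 1024 / 1024 = 0.99959
20 log₁₀(0.99959) = -0.00 dB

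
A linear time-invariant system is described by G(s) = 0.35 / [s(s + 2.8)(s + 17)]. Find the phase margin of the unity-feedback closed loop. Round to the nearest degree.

Gain crossover: |G(jω)| = 1 at ω ≈ 0.00735 rad/s.
∠G(j0.00735) = −90° − arctan(0.00735/2.8) − arctan(0.00735/17) ≈ -90.18°
PM = 180° + (-90.18°) = 89.82°

90°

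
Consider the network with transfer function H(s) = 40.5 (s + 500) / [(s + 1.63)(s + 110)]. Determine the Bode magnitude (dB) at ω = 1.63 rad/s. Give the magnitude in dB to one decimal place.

|j1.63 + 500| = √(1.63² + 500²) = 500
|j1.63 + 1.63| = √(1.63² + 1.63²) = 2.305
|j1.63 + 110| = √(1.63² + 110²) = 110
|H(j1.63)| = 40.5 × 500 / (2.305 × 110) = 79.852
20 log₁₀(79.852) = 38.05 dB

38.0 dB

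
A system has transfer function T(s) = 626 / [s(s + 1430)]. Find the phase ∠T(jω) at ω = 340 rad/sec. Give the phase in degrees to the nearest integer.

-103°

∠(j340 + 1430) = arctan(340/1430) = 13.37°
∠(j340) = 90.00°
∠T(j340) = − (13.37° + 90.00°) = -103.37°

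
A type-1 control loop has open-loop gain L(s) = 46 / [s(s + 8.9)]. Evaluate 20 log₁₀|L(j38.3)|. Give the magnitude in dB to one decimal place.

-30.3 dB

|j38.3 + 8.9| = √(38.3² + 8.9²) = 39.32
|j38.3| = 38.3
|L(j38.3)| = 46 / (39.32 × 38.3) = 0.030545
20 log₁₀(0.030545) = -30.30 dB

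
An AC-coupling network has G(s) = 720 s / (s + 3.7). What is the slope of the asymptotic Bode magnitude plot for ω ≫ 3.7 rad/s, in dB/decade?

With 1 zero and 1 pole, the high-frequency asymptotic slope is 20 × (1 − 1) = 0 dB/decade.

0 dB/decade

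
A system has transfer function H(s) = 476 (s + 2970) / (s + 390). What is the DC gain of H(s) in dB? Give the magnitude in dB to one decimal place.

71.2 dB

H(0) = 476 × 2970 / 390 = 3624.9
20 log₁₀(3624.9) = 71.19 dB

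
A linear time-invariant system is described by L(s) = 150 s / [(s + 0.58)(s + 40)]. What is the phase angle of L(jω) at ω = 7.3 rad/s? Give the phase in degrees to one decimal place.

-5.8°

∠(j7.3) = 90.00°
∠(j7.3 + 0.58) = arctan(7.3/0.58) = 85.46°
∠(j7.3 + 40) = arctan(7.3/40) = 10.34°
∠L(j7.3) = 90.00° − (85.46° + 10.34°) = -5.80°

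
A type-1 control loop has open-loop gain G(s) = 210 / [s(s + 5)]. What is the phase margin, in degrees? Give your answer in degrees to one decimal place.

19.6°

Gain crossover: |G(jω)| = 1 at ω ≈ 14.1 rad/s.
∠G(j14.1) = −90° − arctan(14.1/5) ≈ -160.43°
PM = 180° + (-160.43°) = 19.57°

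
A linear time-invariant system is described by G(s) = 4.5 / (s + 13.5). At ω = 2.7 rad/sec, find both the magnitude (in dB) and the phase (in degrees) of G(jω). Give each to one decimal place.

|j2.7 + 13.5| = √(2.7² + 13.5²) = 13.77
|G(j2.7)| = 4.5 / 13.77 = 0.32686
20 log₁₀(0.32686) = -9.71 dB
∠(j2.7 + 13.5) = arctan(2.7/13.5) = 11.31°
∠G(j2.7) = −11.31° = -11.31°

|G| = -9.7 dB, ∠G = -11.3°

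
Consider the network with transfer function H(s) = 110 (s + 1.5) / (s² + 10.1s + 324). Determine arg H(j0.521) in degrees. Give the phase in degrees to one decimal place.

18.2°

∠(j0.521 + 1.5) = arctan(0.521/1.5) = 19.15°
∠[(j0.521)² + 10.1(j0.521) + 324] = ∠[323.73 + j5.2621] = 0.93°
∠H(j0.521) = 19.15° − 0.93° = 18.22°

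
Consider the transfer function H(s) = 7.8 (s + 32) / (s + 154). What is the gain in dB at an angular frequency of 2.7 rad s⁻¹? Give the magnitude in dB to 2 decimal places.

4.22 dB

|j2.7 + 32| = √(2.7² + 32²) = 32.11
|j2.7 + 154| = √(2.7² + 154²) = 154
|H(j2.7)| = 7.8 × 32.11 / 154 = 1.6263
20 log₁₀(1.6263) = 4.224 dB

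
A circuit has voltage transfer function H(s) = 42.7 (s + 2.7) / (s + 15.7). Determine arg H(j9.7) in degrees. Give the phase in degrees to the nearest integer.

43 deg

∠(j9.7 + 2.7) = arctan(9.7/2.7) = 74.45°
∠(j9.7 + 15.7) = arctan(9.7/15.7) = 31.71°
∠H(j9.7) = 74.45° − 31.71° = 42.74°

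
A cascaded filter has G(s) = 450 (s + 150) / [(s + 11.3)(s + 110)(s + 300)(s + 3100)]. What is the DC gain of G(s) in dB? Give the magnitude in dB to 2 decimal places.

G(0) = 450 × 150 / (11.3 × 110 × 300 × 3100) = 5.8392e-05
20 log₁₀(5.8392e-05) = -84.673 dB

-84.67 dB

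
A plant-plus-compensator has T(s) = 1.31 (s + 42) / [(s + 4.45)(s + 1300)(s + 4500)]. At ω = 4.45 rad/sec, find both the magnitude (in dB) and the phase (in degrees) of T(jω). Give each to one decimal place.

|j4.45 + 42| = √(4.45² + 42²) = 42.24
|j4.45 + 4.45| = √(4.45² + 4.45²) = 6.293
|j4.45 + 1300| = √(4.45² + 1300²) = 1300
|j4.45 + 4500| = √(4.45² + 4500²) = 4500
|T(j4.45)| = 1.31 × 42.24 / (6.293 × 1300 × 4500) = 1.5028e-06
20 log₁₀(1.5028e-06) = -116.46 dB
∠(j4.45 + 42) = arctan(4.45/42) = 6.05°
∠(j4.45 + 4.45) = arctan(4.45/4.45) = 45.00°
∠(j4.45 + 1300) = arctan(4.45/1300) = 0.20°
∠(j4.45 + 4500) = arctan(4.45/4500) = 0.06°
∠T(j4.45) = 6.05° − (45.00° + 0.20° + 0.06°) = -39.20°

|T| = -116.5 dB, ∠T = -39.2°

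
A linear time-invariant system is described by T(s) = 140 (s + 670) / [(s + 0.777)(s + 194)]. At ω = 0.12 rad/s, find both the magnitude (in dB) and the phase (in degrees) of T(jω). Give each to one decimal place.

|T| = 55.8 dB, ∠T = -8.8 deg

|j0.12 + 670| = √(0.12² + 670²) = 670
|j0.12 + 0.777| = √(0.12² + 0.777²) = 0.7862
|j0.12 + 194| = √(0.12² + 194²) = 194
|T(j0.12)| = 140 × 670 / (0.7862 × 194) = 614.98
20 log₁₀(614.98) = 55.78 dB
∠(j0.12 + 670) = arctan(0.12/670) = 0.01°
∠(j0.12 + 0.777) = arctan(0.12/0.777) = 8.78°
∠(j0.12 + 194) = arctan(0.12/194) = 0.04°
∠T(j0.12) = 0.01° − (8.78° + 0.04°) = -8.80°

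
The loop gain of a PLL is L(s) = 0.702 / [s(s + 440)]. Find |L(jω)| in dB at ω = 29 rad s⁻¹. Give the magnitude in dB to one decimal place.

-85.2 dB

|j29 + 440| = √(29² + 440²) = 441
|j29| = 29
|L(j29)| = 0.702 / (441 × 29) = 5.4897e-05
20 log₁₀(5.4897e-05) = -85.21 dB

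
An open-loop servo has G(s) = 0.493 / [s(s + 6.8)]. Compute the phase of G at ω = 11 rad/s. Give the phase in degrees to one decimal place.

∠(j11 + 6.8) = arctan(11/6.8) = 58.28°
∠(j11) = 90.00°
∠G(j11) = − (58.28° + 90.00°) = -148.28°

-148.3°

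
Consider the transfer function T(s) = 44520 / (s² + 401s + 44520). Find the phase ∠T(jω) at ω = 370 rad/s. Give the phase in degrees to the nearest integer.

∠[(j370)² + 401(j370) + 44520] = ∠[-92380 + j1.4837e+05] = 121.91°
∠T(j370) = −121.91° = -121.91°

-122°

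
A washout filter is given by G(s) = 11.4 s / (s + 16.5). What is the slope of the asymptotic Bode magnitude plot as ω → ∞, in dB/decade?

With 1 zero and 1 pole, the high-frequency asymptotic slope is 20 × (1 − 1) = 0 dB/decade.

0 dB/decade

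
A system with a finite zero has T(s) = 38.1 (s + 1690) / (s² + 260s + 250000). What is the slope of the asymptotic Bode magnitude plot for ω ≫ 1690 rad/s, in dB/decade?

With 1 zero and 2 poles, the high-frequency asymptotic slope is 20 × (1 − 2) = -20 dB/decade.

-20 dB/decade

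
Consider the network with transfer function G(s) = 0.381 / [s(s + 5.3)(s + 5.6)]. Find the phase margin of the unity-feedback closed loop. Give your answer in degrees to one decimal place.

Gain crossover: |G(jω)| = 1 at ω ≈ 0.0128 rad s⁻¹.
∠G(j0.0128) = −90° − arctan(0.0128/5.3) − arctan(0.0128/5.6) ≈ -90.27°
PM = 180° + (-90.27°) = 89.73°

89.7 deg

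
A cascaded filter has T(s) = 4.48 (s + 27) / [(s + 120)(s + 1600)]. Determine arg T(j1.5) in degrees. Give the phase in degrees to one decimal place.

∠(j1.5 + 27) = arctan(1.5/27) = 3.18°
∠(j1.5 + 120) = arctan(1.5/120) = 0.72°
∠(j1.5 + 1600) = arctan(1.5/1600) = 0.05°
∠T(j1.5) = 3.18° − (0.72° + 0.05°) = 2.41°

2.4°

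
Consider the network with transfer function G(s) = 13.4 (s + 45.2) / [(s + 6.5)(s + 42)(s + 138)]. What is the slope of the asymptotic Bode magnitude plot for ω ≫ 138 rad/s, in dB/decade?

With 1 zero and 3 poles, the high-frequency asymptotic slope is 20 × (1 − 3) = -40 dB/decade.

-40 dB/decade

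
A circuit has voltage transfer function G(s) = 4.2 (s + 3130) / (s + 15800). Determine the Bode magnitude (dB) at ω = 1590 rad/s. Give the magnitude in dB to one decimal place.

-0.6 dB

|j1590 + 3130| = √(1590² + 3130²) = 3511
|j1590 + 15800| = √(1590² + 15800²) = 1.588e+04
|G(j1590)| = 4.2 × 3511 / 1.588e+04 = 0.92853
20 log₁₀(0.92853) = -0.64 dB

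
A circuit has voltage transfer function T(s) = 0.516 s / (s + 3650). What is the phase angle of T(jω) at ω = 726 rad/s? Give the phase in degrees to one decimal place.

78.8 deg

∠(j726) = 90.00°
∠(j726 + 3650) = arctan(726/3650) = 11.25°
∠T(j726) = 90.00° − 11.25° = 78.75°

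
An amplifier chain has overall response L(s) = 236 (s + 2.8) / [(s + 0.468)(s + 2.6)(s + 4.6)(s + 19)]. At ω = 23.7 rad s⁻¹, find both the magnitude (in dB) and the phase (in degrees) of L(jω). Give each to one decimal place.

|L| = -37.3 dB, ∠L = -219.6°

|j23.7 + 2.8| = √(23.7² + 2.8²) = 23.86
|j23.7 + 0.468| = √(23.7² + 0.468²) = 23.7
|j23.7 + 2.6| = √(23.7² + 2.6²) = 23.84
|j23.7 + 4.6| = √(23.7² + 4.6²) = 24.14
|j23.7 + 19| = √(23.7² + 19²) = 30.38
|L(j23.7)| = 236 × 23.86 / (23.7 × 23.84 × 24.14 × 30.38) = 0.013589
20 log₁₀(0.013589) = -37.34 dB
∠(j23.7 + 2.8) = arctan(23.7/2.8) = 83.26°
∠(j23.7 + 0.468) = arctan(23.7/0.468) = 88.87°
∠(j23.7 + 2.6) = arctan(23.7/2.6) = 83.74°
∠(j23.7 + 4.6) = arctan(23.7/4.6) = 79.02°
∠(j23.7 + 19) = arctan(23.7/19) = 51.28°
∠L(j23.7) = 83.26° − (88.87° + 83.74° + 79.02° + 51.28°) = -219.64°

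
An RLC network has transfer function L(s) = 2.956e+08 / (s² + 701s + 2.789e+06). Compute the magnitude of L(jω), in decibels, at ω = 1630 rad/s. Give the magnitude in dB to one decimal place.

48.2 dB

|(j1630)² + 701(j1630) + 2.789e+06| = |1.321e+05 + j1.1426e+06| = 1.15e+06
|L(j1630)| = 2.956e+08 / 1.15e+06 = 256.99
20 log₁₀(256.99) = 48.20 dB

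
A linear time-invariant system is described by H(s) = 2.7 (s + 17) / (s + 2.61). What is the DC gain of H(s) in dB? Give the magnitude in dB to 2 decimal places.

24.90 dB

H(0) = 2.7 × 17 / 2.61 = 17.586
20 log₁₀(17.586) = 24.903 dB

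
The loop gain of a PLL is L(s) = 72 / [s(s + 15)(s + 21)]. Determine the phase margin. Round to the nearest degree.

89°

Gain crossover: |L(jω)| = 1 at ω ≈ 0.229 rad/sec.
∠L(j0.229) = −90° − arctan(0.229/15) − arctan(0.229/21) ≈ -91.50°
PM = 180° + (-91.50°) = 88.50°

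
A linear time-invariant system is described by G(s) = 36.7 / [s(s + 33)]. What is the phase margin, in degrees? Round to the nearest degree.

Gain crossover: |G(jω)| = 1 at ω ≈ 1.11 rad/sec.
∠G(j1.11) = −90° − arctan(1.11/33) ≈ -91.93°
PM = 180° + (-91.93°) = 88.07°

88°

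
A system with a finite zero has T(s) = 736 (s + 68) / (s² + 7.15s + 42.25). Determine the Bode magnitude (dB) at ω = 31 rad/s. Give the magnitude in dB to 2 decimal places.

35.30 dB

|j31 + 68| = √(31² + 68²) = 74.73
|(j31)² + 7.15(j31) + 42.25| = |-918.75 + j221.65| = 945.1
|T(j31)| = 736 × 74.73 / 945.1 = 58.198
20 log₁₀(58.198) = 35.298 dB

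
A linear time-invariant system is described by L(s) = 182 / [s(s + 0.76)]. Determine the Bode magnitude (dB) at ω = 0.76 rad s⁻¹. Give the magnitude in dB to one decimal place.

|j0.76 + 0.76| = √(0.76² + 0.76²) = 1.075
|j0.76| = 0.76
|L(j0.76)| = 182 / (1.075 × 0.76) = 222.81
20 log₁₀(222.81) = 46.96 dB

47.0 dB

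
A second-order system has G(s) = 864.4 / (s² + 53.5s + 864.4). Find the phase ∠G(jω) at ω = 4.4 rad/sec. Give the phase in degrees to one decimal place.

-15.6°

∠[(j4.4)² + 53.5(j4.4) + 864.4] = ∠[845.04 + j235.4] = 15.57°
∠G(j4.4) = −15.57° = -15.57°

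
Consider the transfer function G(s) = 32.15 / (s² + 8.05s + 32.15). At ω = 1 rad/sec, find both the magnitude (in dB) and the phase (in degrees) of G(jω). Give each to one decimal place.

|G| = -0.0 dB, ∠G = -14.5 deg

|(j1)² + 8.05(j1) + 32.15| = |31.15 + j8.05| = 32.17
|G(j1)| = 32.15 / 32.17 = 0.99927
20 log₁₀(0.99927) = -0.01 dB
∠[(j1)² + 8.05(j1) + 32.15] = ∠[31.15 + j8.05] = 14.49°
∠G(j1) = −14.49° = -14.49°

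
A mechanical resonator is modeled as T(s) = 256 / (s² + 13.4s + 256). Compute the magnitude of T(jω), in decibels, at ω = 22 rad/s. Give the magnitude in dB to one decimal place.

|(j22)² + 13.4(j22) + 256| = |-228 + j294.8| = 372.7
|T(j22)| = 256 / 372.7 = 0.68691
20 log₁₀(0.68691) = -3.26 dB

-3.3 dB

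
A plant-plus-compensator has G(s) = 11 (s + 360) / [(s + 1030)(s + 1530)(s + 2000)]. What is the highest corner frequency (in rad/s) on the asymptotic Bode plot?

2000 rad/s

Break frequencies occur at each pole and zero magnitude: 360 rad/s, 1030 rad/s, 1530 rad/s, 2000 rad/s.
The highest is 2000 rad/s.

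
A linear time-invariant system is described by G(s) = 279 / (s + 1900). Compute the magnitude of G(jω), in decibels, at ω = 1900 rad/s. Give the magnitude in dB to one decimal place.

-19.7 dB

|j1900 + 1900| = √(1900² + 1900²) = 2687
|G(j1900)| = 279 / 2687 = 0.10383
20 log₁₀(0.10383) = -19.67 dB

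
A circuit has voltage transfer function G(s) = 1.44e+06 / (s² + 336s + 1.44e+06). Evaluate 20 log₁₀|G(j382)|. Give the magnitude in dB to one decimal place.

|(j382)² + 336(j382) + 1.44e+06| = |1.2941e+06 + j1.2835e+05| = 1.3e+06
|G(j382)| = 1.44e+06 / 1.3e+06 = 1.1073
20 log₁₀(1.1073) = 0.89 dB

0.9 dB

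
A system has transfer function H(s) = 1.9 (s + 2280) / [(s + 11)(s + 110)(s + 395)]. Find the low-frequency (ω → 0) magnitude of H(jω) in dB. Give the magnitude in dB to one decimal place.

-40.9 dB

H(0) = 1.9 × 2280 / (11 × 110 × 395) = 0.0090637
20 log₁₀(0.0090637) = -40.85 dB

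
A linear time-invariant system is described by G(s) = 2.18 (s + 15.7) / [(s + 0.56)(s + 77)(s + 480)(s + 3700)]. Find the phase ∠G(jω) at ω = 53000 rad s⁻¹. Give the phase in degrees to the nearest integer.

∠(j53000 + 15.7) = arctan(53000/15.7) = 89.98°
∠(j53000 + 0.56) = arctan(53000/0.56) = 90.00°
∠(j53000 + 77) = arctan(53000/77) = 89.92°
∠(j53000 + 480) = arctan(53000/480) = 89.48°
∠(j53000 + 3700) = arctan(53000/3700) = 86.01°
∠G(j53000) = 89.98° − (90.00° + 89.92° + 89.48° + 86.01°) = -265.42°

-265°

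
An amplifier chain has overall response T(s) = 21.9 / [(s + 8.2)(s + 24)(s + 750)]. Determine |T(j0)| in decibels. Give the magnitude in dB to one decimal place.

T(0) = 21.9 / (8.2 × 24 × 750) = 0.00014837
20 log₁₀(0.00014837) = -76.57 dB

-76.6 dB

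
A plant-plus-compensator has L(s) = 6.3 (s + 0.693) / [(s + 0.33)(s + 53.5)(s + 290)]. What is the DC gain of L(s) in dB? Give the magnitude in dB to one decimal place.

-61.4 dB

L(0) = 6.3 × 0.693 / (0.33 × 53.5 × 290) = 0.00085272
20 log₁₀(0.00085272) = -61.38 dB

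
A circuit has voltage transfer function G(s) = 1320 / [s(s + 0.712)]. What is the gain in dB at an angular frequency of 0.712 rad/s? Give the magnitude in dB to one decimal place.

|j0.712 + 0.712| = √(0.712² + 0.712²) = 1.007
|j0.712| = 0.712
|G(j0.712)| = 1320 / (1.007 × 0.712) = 1841.2
20 log₁₀(1841.2) = 65.30 dB

65.3 dB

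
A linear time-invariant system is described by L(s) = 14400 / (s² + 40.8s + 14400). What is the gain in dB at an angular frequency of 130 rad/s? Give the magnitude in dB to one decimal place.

|(j130)² + 40.8(j130) + 14400| = |-2500 + j5304| = 5864
|L(j130)| = 14400 / 5864 = 2.4558
20 log₁₀(2.4558) = 7.80 dB

7.8 dB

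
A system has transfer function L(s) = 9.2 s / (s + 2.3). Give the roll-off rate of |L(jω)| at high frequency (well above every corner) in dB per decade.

With 1 zero and 1 pole, the high-frequency asymptotic slope is 20 × (1 − 1) = 0 dB/decade.

0 dB/decade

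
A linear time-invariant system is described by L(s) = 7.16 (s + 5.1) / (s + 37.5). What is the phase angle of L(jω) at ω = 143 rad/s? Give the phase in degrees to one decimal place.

12.7 deg

∠(j143 + 5.1) = arctan(143/5.1) = 87.96°
∠(j143 + 37.5) = arctan(143/37.5) = 75.31°
∠L(j143) = 87.96° − 75.31° = 12.65°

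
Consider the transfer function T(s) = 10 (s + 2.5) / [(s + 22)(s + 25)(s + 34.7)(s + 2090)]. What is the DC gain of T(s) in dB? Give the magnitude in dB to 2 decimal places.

-124.06 dB

T(0) = 10 × 2.5 / (22 × 25 × 34.7 × 2090) = 6.2676e-07
20 log₁₀(6.2676e-07) = -124.058 dB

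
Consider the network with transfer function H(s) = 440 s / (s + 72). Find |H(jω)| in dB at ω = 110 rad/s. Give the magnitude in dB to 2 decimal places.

|j110| = 110
|j110 + 72| = √(110² + 72²) = 131.5
|H(j110)| = 440 × 110 / 131.5 = 368.15
20 log₁₀(368.15) = 51.320 dB

51.32 dB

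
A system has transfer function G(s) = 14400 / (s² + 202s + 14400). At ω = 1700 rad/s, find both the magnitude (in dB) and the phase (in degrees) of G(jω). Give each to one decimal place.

|(j1700)² + 202(j1700) + 14400| = |-2.8756e+06 + j3.434e+05| = 2.896e+06
|G(j1700)| = 14400 / 2.896e+06 = 0.0049723
20 log₁₀(0.0049723) = -46.07 dB
∠[(j1700)² + 202(j1700) + 14400] = ∠[-2.8756e+06 + j3.434e+05] = 173.19°
∠G(j1700) = −173.19° = -173.19°

|G| = -46.1 dB, ∠G = -173.2°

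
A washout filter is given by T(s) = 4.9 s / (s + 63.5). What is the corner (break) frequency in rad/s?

63.5 rad/s

The single real pole at s = −63.5 gives a corner at ω = 63.5 rad/s.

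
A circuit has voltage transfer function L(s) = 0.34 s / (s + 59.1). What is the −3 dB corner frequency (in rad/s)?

59.1 rad/s

For a single-pole high-pass, the −3 dB point is at the pole: ω = 59.1 rad/s.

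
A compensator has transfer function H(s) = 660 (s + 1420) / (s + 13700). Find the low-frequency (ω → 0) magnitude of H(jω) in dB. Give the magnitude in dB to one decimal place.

H(0) = 660 × 1420 / 13700 = 68.409
20 log₁₀(68.409) = 36.70 dB

36.7 dB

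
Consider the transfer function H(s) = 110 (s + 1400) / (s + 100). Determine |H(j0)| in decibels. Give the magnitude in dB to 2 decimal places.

63.75 dB

H(0) = 110 × 1400 / 100 = 1540
20 log₁₀(1540) = 63.750 dB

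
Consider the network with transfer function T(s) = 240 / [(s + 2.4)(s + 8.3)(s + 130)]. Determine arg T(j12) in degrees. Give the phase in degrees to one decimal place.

∠(j12 + 2.4) = arctan(12/2.4) = 78.69°
∠(j12 + 8.3) = arctan(12/8.3) = 55.33°
∠(j12 + 130) = arctan(12/130) = 5.27°
∠T(j12) = − (78.69° + 55.33° + 5.27°) = -139.29°

-139.3°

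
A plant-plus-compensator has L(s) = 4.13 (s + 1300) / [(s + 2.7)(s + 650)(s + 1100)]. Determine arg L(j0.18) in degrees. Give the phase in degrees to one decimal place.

∠(j0.18 + 1300) = arctan(0.18/1300) = 0.01°
∠(j0.18 + 2.7) = arctan(0.18/2.7) = 3.81°
∠(j0.18 + 650) = arctan(0.18/650) = 0.02°
∠(j0.18 + 1100) = arctan(0.18/1100) = 0.01°
∠L(j0.18) = 0.01° − (3.81° + 0.02° + 0.01°) = -3.83°

-3.8°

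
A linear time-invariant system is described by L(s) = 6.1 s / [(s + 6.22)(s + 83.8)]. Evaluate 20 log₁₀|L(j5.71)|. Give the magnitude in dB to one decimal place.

|j5.71| = 5.71
|j5.71 + 6.22| = √(5.71² + 6.22²) = 8.443
|j5.71 + 83.8| = √(5.71² + 83.8²) = 83.99
|L(j5.71)| = 6.1 × 5.71 / (8.443 × 83.99) = 0.049113
20 log₁₀(0.049113) = -26.18 dB

-26.2 dB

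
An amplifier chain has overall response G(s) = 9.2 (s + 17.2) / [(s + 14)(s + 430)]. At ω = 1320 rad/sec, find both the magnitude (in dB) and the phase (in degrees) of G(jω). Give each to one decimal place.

|j1320 + 17.2| = √(1320² + 17.2²) = 1320
|j1320 + 14| = √(1320² + 14²) = 1320
|j1320 + 430| = √(1320² + 430²) = 1388
|G(j1320)| = 9.2 × 1320 / (1320 × 1388) = 0.0066271
20 log₁₀(0.0066271) = -43.57 dB
∠(j1320 + 17.2) = arctan(1320/17.2) = 89.25°
∠(j1320 + 14) = arctan(1320/14) = 89.39°
∠(j1320 + 430) = arctan(1320/430) = 71.96°
∠G(j1320) = 89.25° − (89.39° + 71.96°) = -72.10°

|G| = -43.6 dB, ∠G = -72.1°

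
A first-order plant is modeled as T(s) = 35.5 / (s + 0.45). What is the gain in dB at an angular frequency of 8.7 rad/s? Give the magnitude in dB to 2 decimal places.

|j8.7 + 0.45| = √(8.7² + 0.45²) = 8.712
|T(j8.7)| = 35.5 / 8.712 = 4.075
20 log₁₀(4.075) = 12.203 dB

12.20 dB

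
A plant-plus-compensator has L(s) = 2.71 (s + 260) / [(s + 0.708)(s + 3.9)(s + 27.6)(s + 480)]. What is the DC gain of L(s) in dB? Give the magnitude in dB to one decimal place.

L(0) = 2.71 × 260 / (0.708 × 3.9 × 27.6 × 480) = 0.019262
20 log₁₀(0.019262) = -34.31 dB

-34.3 dB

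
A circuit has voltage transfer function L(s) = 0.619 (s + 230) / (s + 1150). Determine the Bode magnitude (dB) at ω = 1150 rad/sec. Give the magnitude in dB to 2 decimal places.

|j1150 + 230| = √(1150² + 230²) = 1173
|j1150 + 1150| = √(1150² + 1150²) = 1626
|L(j1150)| = 0.619 × 1173 / 1626 = 0.44637
20 log₁₀(0.44637) = -7.006 dB

-7.01 dB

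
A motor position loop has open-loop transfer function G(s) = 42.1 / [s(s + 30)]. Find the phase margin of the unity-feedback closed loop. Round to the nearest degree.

Gain crossover: |G(jω)| = 1 at ω ≈ 1.4 rad/sec.
∠G(j1.4) = −90° − arctan(1.4/30) ≈ -92.68°
PM = 180° + (-92.68°) = 87.32°

87°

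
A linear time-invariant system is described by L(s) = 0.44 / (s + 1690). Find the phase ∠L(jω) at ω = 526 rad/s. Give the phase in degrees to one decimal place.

∠(j526 + 1690) = arctan(526/1690) = 17.29°
∠L(j526) = −17.29° = -17.29°

-17.3°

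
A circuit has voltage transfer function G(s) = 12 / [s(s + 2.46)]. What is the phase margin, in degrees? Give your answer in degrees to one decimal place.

38.8 deg

Gain crossover: |G(jω)| = 1 at ω ≈ 3.06 rad s⁻¹.
∠G(j3.06) = −90° − arctan(3.06/2.46) ≈ -141.18°
PM = 180° + (-141.18°) = 38.82°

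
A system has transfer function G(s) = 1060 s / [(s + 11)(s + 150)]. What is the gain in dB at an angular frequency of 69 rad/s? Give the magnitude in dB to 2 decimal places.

16.04 dB

|j69| = 69
|j69 + 11| = √(69² + 11²) = 69.87
|j69 + 150| = √(69² + 150²) = 165.1
|G(j69)| = 1060 × 69 / (69.87 × 165.1) = 6.3399
20 log₁₀(6.3399) = 16.042 dB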